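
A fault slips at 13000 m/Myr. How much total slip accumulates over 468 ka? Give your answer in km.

slip = rate × time = 13000 m/Myr × 468 ka = 6080 m = 6.08 km

6.08 km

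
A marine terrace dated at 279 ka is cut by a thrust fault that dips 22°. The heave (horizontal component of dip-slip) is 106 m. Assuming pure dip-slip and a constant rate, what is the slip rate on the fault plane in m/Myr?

410 m/Myr

dip-slip = heave / cos(dip) = 106 m / cos(22°) = 114.3 m
rate = 114.3 m / 279 ka = 0.000410 m/yr = 410 m/Myr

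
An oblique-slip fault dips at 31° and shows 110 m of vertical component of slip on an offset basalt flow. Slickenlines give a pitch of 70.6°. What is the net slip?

dip-slip = throw / sin(dip) = 110 / sin(31°) = 213.6 m
net slip = dip-slip / sin(rake) = 213.6 / sin(70.6°) = 226 m

226 m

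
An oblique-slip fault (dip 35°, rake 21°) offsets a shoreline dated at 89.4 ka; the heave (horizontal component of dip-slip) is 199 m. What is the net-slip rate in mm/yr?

7.58 mm/yr

dip-slip = heave / cos(dip) = 199 / cos(35°) = 242.9 m
net slip = dip-slip / sin(rake) = 242.9 / sin(21°) = 677.9 m
rate = 677.9 m / 89.4 ka = 0.00758 m/yr = 7.58 mm/yr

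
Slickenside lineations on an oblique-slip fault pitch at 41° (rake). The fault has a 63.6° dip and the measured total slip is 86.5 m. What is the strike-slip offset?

strike-slip = net slip × cos(rake) = 86.5 m × cos(41°) = 65.3 m

65.3 m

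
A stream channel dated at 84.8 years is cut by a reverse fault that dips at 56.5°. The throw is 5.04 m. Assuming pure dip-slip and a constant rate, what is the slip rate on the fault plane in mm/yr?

71.3 mm/yr

dip-slip = throw / sin(dip) = 5.04 m / sin(56.5°) = 6.044 m
rate = 6.044 m / 84.8 years = 0.0713 m/yr = 71.3 mm/yr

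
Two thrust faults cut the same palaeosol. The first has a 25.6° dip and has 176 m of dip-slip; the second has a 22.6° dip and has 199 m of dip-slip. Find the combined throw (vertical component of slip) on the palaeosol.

153 m

throw_A = 176 × sin(25.6°) = 76.05 m
throw_B = 199 × sin(22.6°) = 76.47 m
total = 76.05 + 76.47 = 153 m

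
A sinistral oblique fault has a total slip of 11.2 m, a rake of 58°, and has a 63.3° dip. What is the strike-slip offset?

strike-slip = net slip × cos(rake) = 11.2 m × cos(58°) = 5.94 m

5.94 m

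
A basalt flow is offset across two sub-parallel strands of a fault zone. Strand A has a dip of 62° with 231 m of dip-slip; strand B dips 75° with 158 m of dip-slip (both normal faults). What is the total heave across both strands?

149 m

heave_A = 231 × cos(62°) = 108.4 m
heave_B = 158 × cos(75°) = 40.89 m
total = 108.4 + 40.89 = 149 m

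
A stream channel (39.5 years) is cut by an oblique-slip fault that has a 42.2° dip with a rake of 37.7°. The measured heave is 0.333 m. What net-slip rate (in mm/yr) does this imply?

18.6 mm/yr

dip-slip = heave / cos(dip) = 0.333 / cos(42.2°) = 0.4495 m
net slip = dip-slip / sin(rake) = 0.4495 / sin(37.7°) = 0.7351 m
rate = 0.7351 m / 39.5 years = 0.0186 m/yr = 18.6 mm/yr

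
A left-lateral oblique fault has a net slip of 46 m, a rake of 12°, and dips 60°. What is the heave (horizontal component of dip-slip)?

dip-slip = net slip × sin(rake) = 46 m × sin(12°) = 9.564 m
heave = dip-slip × cos(dip) = 9.564 × cos(60°) = 4.78 m

4.78 m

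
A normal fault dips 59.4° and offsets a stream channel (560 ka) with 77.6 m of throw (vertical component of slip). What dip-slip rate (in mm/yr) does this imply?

0.161 mm/yr

dip-slip = throw / sin(dip) = 77.6 m / sin(59.4°) = 90.15 m
rate = 90.15 m / 560 ka = 0.000161 m/yr = 0.161 mm/yr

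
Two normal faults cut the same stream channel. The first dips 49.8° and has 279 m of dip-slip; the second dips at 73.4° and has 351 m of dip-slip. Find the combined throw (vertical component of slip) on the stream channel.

549 m

throw_A = 279 × sin(49.8°) = 213.1 m
throw_B = 351 × sin(73.4°) = 336.4 m
total = 213.1 + 336.4 = 549 m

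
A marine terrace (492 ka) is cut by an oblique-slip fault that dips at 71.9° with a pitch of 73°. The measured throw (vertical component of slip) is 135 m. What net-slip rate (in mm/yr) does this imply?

dip-slip = throw / sin(dip) = 135 / sin(71.9°) = 142 m
net slip = dip-slip / sin(rake) = 142 / sin(73°) = 148.5 m
rate = 148.5 m / 492 ka = 0.000302 m/yr = 0.302 mm/yr

0.302 mm/yr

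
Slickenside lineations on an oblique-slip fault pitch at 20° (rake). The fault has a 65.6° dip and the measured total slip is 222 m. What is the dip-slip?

dip-slip = net slip × sin(rake) = 222 m × sin(20°) = 75.9 m

75.9 m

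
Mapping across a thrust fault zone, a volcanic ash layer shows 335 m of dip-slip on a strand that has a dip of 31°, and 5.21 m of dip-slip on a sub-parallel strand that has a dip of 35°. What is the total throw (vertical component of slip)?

throw_A = 335 × sin(31°) = 172.5 m
throw_B = 5.21 × sin(35°) = 2.988 m
total = 172.5 + 2.988 = 176 m

176 m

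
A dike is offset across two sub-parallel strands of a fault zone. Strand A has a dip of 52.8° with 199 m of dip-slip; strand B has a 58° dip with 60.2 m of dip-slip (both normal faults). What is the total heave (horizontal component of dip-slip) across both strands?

152 m

heave_A = 199 × cos(52.8°) = 120.3 m
heave_B = 60.2 × cos(58°) = 31.90 m
total = 120.3 + 31.90 = 152 m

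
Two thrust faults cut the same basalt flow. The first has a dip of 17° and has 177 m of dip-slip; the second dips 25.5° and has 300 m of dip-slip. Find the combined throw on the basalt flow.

181 m

throw_A = 177 × sin(17°) = 51.75 m
throw_B = 300 × sin(25.5°) = 129.2 m
total = 51.75 + 129.2 = 181 m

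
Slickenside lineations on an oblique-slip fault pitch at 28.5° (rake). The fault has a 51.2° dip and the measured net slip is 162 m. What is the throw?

dip-slip = net slip × sin(rake) = 162 m × sin(28.5°) = 77.30 m
throw = dip-slip × sin(dip) = 77.30 × sin(51.2°) = 60.2 m

60.2 m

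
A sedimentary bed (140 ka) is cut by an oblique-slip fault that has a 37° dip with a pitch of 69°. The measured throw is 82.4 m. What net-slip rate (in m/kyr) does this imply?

1.05 m/kyr

dip-slip = throw / sin(dip) = 82.4 / sin(37°) = 136.9 m
net slip = dip-slip / sin(rake) = 136.9 / sin(69°) = 146.7 m
rate = 146.7 m / 140 ka = 0.00105 m/yr = 1.05 m/kyr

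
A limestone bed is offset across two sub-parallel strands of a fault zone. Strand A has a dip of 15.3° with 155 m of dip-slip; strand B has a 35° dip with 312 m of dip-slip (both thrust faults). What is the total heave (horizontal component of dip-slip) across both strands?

heave_A = 155 × cos(15.3°) = 149.5 m
heave_B = 312 × cos(35°) = 255.6 m
total = 149.5 + 255.6 = 405 m

405 m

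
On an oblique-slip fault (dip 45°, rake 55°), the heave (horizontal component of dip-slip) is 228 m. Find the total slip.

dip-slip = heave / cos(dip) = 228 / cos(45°) = 322.4 m
net slip = dip-slip / sin(rake) = 322.4 / sin(55°) = 394 m

394 m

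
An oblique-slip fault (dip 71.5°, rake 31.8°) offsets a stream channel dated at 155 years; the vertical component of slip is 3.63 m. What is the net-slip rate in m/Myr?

dip-slip = throw / sin(dip) = 3.63 / sin(71.5°) = 3.828 m
net slip = dip-slip / sin(rake) = 3.828 / sin(31.8°) = 7.264 m
rate = 7.264 m / 155 years = 0.0469 m/yr = 46900 m/Myr

46900 m/Myr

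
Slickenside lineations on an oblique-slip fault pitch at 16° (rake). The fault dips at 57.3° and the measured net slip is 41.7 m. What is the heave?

6.21 m

dip-slip = net slip × sin(rake) = 41.7 m × sin(16°) = 11.49 m
heave = dip-slip × cos(dip) = 11.49 × cos(57.3°) = 6.21 m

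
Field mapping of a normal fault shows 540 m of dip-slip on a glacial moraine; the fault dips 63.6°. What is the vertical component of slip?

484 m

throw = dip-slip × sin(dip) = 540 m × sin(63.6°) = 484 m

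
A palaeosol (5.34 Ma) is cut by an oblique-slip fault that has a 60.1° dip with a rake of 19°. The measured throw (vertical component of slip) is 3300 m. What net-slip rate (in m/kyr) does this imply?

2.19 m/kyr

dip-slip = throw / sin(dip) = 3300 / sin(60.1°) = 3807 m
net slip = dip-slip / sin(rake) = 3807 / sin(19°) = 11690 m
rate = 11690 m / 5.34 Ma = 0.00219 m/yr = 2.19 m/kyr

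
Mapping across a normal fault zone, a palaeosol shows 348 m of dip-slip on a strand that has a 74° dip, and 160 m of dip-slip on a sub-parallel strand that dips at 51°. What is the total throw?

459 m

throw_A = 348 × sin(74°) = 334.5 m
throw_B = 160 × sin(51°) = 124.3 m
total = 334.5 + 124.3 = 459 m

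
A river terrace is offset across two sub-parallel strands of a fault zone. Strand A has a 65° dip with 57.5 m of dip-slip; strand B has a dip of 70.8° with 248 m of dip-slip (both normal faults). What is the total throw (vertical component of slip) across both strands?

throw_A = 57.5 × sin(65°) = 52.11 m
throw_B = 248 × sin(70.8°) = 234.2 m
total = 52.11 + 234.2 = 286 m

286 m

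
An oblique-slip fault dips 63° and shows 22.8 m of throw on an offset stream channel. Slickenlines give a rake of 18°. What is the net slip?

82.8 m

dip-slip = throw / sin(dip) = 22.8 / sin(63°) = 25.59 m
net slip = dip-slip / sin(rake) = 25.59 / sin(18°) = 82.8 m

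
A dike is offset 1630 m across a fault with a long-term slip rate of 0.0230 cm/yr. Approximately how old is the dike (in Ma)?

7.09 Ma

age = offset / rate = 1630 m / (0.0230 cm/yr) = 7.09e+06 yr = 7.09 Ma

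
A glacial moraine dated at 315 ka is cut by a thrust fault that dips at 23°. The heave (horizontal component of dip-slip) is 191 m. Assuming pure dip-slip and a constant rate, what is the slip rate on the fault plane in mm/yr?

dip-slip = heave / cos(dip) = 191 m / cos(23°) = 207.5 m
rate = 207.5 m / 315 ka = 0.000659 m/yr = 0.659 mm/yr

0.659 mm/yr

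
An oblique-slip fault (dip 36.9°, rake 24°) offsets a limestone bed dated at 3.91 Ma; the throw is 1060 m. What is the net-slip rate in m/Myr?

dip-slip = throw / sin(dip) = 1060 / sin(36.9°) = 1765 m
net slip = dip-slip / sin(rake) = 1765 / sin(24°) = 4340 m
rate = 4340 m / 3.91 Ma = 0.00111 m/yr = 1110 m/Myr

1110 m/Myr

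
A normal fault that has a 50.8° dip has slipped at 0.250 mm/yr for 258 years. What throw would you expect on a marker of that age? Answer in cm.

dip-slip = rate × time = 0.250 mm/yr × 258 years = 0.06450 m
throw = dip-slip × sin(dip) = 0.06450 × sin(50.8°) = 0.0500 m = 5 cm

5 cm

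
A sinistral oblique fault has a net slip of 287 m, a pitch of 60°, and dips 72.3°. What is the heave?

dip-slip = net slip × sin(rake) = 287 m × sin(60°) = 248.5 m
heave = dip-slip × cos(dip) = 248.5 × cos(72.3°) = 75.6 m

75.6 m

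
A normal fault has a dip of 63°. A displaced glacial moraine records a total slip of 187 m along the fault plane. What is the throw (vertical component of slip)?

167 m

throw = dip-slip × sin(dip) = 187 m × sin(63°) = 167 m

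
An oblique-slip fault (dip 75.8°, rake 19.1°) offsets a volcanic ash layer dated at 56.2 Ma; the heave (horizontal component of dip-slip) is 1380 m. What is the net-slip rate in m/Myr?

dip-slip = heave / cos(dip) = 1380 / cos(75.8°) = 5626 m
net slip = dip-slip / sin(rake) = 5626 / sin(19.1°) = 17190 m
rate = 17190 m / 56.2 Ma = 0.000306 m/yr = 306 m/Myr

306 m/Myr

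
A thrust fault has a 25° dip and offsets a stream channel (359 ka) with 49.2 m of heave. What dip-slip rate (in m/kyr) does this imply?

0.151 m/kyr

dip-slip = heave / cos(dip) = 49.2 m / cos(25°) = 54.29 m
rate = 54.29 m / 359 ka = 0.000151 m/yr = 0.151 m/kyr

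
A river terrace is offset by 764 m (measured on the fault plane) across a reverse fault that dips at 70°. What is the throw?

718 m

throw = dip-slip × sin(dip) = 764 m × sin(70°) = 718 m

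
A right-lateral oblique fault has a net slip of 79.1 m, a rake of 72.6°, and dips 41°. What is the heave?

57 m

dip-slip = net slip × sin(rake) = 79.1 m × sin(72.6°) = 75.48 m
heave = dip-slip × cos(dip) = 75.48 × cos(41°) = 57 m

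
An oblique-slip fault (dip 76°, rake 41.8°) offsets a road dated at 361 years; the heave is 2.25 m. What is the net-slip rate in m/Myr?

38700 m/Myr

dip-slip = heave / cos(dip) = 2.25 / cos(76°) = 9.301 m
net slip = dip-slip / sin(rake) = 9.301 / sin(41.8°) = 13.95 m
rate = 13.95 m / 361 years = 0.0387 m/yr = 38700 m/Myr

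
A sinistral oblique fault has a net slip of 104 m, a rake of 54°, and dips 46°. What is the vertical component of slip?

dip-slip = net slip × sin(rake) = 104 m × sin(54°) = 84.14 m
throw = dip-slip × sin(dip) = 84.14 × sin(46°) = 60.5 m

60.5 m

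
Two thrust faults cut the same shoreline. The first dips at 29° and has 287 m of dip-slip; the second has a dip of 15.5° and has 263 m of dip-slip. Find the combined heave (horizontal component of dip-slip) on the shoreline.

504 m

heave_A = 287 × cos(29°) = 251 m
heave_B = 263 × cos(15.5°) = 253.4 m
total = 251 + 253.4 = 504 m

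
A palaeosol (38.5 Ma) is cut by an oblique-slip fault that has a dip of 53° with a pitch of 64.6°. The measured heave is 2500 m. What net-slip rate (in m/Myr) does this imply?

dip-slip = heave / cos(dip) = 2500 / cos(53°) = 4154 m
net slip = dip-slip / sin(rake) = 4154 / sin(64.6°) = 4599 m
rate = 4599 m / 38.5 Ma = 0.000119 m/yr = 119 m/Myr

119 m/Myr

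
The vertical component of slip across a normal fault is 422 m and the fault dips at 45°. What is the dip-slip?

597 m

dip-slip = throw / sin(dip) = 422 / sin(45°) = 597 m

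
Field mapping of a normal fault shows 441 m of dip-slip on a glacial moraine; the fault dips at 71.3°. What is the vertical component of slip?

throw = dip-slip × sin(dip) = 441 m × sin(71.3°) = 418 m

418 m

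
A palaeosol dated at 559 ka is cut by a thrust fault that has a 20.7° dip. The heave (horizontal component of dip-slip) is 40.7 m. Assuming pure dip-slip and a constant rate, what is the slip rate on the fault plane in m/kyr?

0.0778 m/kyr

dip-slip = heave / cos(dip) = 40.7 m / cos(20.7°) = 43.51 m
rate = 43.51 m / 559 ka = 0.0000778 m/yr = 0.0778 m/kyr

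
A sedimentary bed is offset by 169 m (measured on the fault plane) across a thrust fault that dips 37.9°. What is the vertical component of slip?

throw = dip-slip × sin(dip) = 169 m × sin(37.9°) = 104 m

104 m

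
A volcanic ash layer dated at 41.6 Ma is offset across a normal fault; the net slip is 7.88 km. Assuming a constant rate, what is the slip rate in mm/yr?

rate = 7.88 km / 41.6 Ma = 0.000189 m/yr = 0.189 mm/yr

0.189 mm/yr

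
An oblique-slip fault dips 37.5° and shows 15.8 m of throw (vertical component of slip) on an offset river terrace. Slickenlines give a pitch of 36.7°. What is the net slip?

dip-slip = throw / sin(dip) = 15.8 / sin(37.5°) = 25.95 m
net slip = dip-slip / sin(rake) = 25.95 / sin(36.7°) = 43.4 m

43.4 m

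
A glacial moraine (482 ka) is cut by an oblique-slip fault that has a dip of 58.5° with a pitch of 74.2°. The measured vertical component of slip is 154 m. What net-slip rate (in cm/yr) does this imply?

0.0389 cm/yr

dip-slip = throw / sin(dip) = 154 / sin(58.5°) = 180.6 m
net slip = dip-slip / sin(rake) = 180.6 / sin(74.2°) = 187.7 m
rate = 187.7 m / 482 ka = 0.000389 m/yr = 0.0389 cm/yr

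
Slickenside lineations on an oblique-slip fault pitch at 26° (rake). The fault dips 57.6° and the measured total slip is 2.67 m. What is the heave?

0.627 m

dip-slip = net slip × sin(rake) = 2.67 m × sin(26°) = 1.170 m
heave = dip-slip × cos(dip) = 1.170 × cos(57.6°) = 0.627 m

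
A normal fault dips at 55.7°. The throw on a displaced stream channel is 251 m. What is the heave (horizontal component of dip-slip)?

171 m

heave = throw / tan(dip) = 251 / tan(55.7°) = 171 m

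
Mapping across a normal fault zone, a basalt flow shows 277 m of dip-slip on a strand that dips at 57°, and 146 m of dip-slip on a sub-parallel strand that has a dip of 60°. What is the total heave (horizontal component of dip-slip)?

224 m

heave_A = 277 × cos(57°) = 150.9 m
heave_B = 146 × cos(60°) = 73 m
total = 150.9 + 73 = 224 m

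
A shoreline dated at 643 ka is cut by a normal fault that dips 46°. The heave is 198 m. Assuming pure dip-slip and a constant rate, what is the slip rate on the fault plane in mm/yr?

0.443 mm/yr

dip-slip = heave / cos(dip) = 198 m / cos(46°) = 285 m
rate = 285 m / 643 ka = 0.000443 m/yr = 0.443 mm/yr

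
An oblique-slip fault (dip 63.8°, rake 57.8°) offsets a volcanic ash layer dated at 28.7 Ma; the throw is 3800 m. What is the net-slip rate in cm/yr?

dip-slip = throw / sin(dip) = 3800 / sin(63.8°) = 4235 m
net slip = dip-slip / sin(rake) = 4235 / sin(57.8°) = 5005 m
rate = 5005 m / 28.7 Ma = 0.000174 m/yr = 0.0174 cm/yr

0.0174 cm/yr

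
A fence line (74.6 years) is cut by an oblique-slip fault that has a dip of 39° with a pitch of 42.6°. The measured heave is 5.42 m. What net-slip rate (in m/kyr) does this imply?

dip-slip = heave / cos(dip) = 5.42 / cos(39°) = 6.974 m
net slip = dip-slip / sin(rake) = 6.974 / sin(42.6°) = 10.30 m
rate = 10.30 m / 74.6 years = 0.138 m/yr = 138 m/kyr

138 m/kyr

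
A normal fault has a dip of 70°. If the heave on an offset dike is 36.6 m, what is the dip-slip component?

dip-slip = heave / cos(dip) = 36.6 / cos(70°) = 107 m

107 m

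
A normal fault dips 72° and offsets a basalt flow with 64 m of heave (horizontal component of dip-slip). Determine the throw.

throw = heave × tan(dip) = 64 × tan(72°) = 197 m

197 m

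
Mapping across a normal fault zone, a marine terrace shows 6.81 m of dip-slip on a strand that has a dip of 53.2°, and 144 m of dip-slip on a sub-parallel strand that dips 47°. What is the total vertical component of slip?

111 m

throw_A = 6.81 × sin(53.2°) = 5.453 m
throw_B = 144 × sin(47°) = 105.3 m
total = 5.453 + 105.3 = 111 m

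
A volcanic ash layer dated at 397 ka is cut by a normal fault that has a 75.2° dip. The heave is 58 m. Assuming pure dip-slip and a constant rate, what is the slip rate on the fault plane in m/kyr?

dip-slip = heave / cos(dip) = 58 m / cos(75.2°) = 227.1 m
rate = 227.1 m / 397 ka = 0.000572 m/yr = 0.572 m/kyr

0.572 m/kyr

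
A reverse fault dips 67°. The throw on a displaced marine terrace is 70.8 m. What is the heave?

heave = throw / tan(dip) = 70.8 / tan(67°) = 30.1 m

30.1 m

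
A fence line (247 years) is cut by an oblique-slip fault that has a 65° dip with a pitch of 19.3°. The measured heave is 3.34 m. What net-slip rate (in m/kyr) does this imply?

dip-slip = heave / cos(dip) = 3.34 / cos(65°) = 7.903 m
net slip = dip-slip / sin(rake) = 7.903 / sin(19.3°) = 23.91 m
rate = 23.91 m / 247 years = 0.0968 m/yr = 96.8 m/kyr

96.8 m/kyr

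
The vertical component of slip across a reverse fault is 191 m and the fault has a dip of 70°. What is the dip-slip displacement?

203 m

dip-slip = throw / sin(dip) = 191 / sin(70°) = 203 m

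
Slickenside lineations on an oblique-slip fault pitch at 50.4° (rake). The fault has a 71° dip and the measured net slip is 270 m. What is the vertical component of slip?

197 m

dip-slip = net slip × sin(rake) = 270 m × sin(50.4°) = 208 m
throw = dip-slip × sin(dip) = 208 × sin(71°) = 197 m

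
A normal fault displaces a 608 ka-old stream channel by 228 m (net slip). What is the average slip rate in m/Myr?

rate = 228 m / 608 ka = 0.000375 m/yr = 375 m/Myr

375 m/Myr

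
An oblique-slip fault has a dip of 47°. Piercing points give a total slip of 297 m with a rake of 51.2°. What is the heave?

158 m

dip-slip = net slip × sin(rake) = 297 m × sin(51.2°) = 231.5 m
heave = dip-slip × cos(dip) = 231.5 × cos(47°) = 158 m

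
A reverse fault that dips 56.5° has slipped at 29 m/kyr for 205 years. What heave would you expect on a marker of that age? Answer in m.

3.28 m

dip-slip = rate × time = 29 m/kyr × 205 years = 5.945 m
heave = dip-slip × cos(dip) = 5.945 × cos(56.5°) = 3.28 m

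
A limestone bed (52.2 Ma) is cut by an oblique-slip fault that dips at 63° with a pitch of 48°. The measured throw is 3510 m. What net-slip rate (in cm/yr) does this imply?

0.0102 cm/yr

dip-slip = throw / sin(dip) = 3510 / sin(63°) = 3939 m
net slip = dip-slip / sin(rake) = 3939 / sin(48°) = 5301 m
rate = 5301 m / 52.2 Ma = 0.000102 m/yr = 0.0102 cm/yr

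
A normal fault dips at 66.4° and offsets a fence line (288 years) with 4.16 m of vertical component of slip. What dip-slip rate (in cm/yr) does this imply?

1.58 cm/yr

dip-slip = throw / sin(dip) = 4.16 m / sin(66.4°) = 4.540 m
rate = 4.540 m / 288 years = 0.0158 m/yr = 1.58 cm/yr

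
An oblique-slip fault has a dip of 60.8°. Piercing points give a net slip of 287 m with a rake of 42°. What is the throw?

dip-slip = net slip × sin(rake) = 287 m × sin(42°) = 192 m
throw = dip-slip × sin(dip) = 192 × sin(60.8°) = 168 m

168 m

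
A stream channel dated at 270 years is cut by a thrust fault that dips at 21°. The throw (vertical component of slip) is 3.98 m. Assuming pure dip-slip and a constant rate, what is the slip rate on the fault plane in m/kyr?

dip-slip = throw / sin(dip) = 3.98 m / sin(21°) = 11.11 m
rate = 11.11 m / 270 years = 0.0411 m/yr = 41.1 m/kyr

41.1 m/kyr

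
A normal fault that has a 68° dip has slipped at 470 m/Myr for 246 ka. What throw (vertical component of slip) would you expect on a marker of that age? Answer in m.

dip-slip = rate × time = 470 m/Myr × 246 ka = 115.6 m
throw = dip-slip × sin(dip) = 115.6 × sin(68°) = 107 m

107 m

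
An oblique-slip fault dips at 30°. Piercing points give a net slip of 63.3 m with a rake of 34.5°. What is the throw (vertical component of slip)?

dip-slip = net slip × sin(rake) = 63.3 m × sin(34.5°) = 35.85 m
throw = dip-slip × sin(dip) = 35.85 × sin(30°) = 17.9 m

17.9 m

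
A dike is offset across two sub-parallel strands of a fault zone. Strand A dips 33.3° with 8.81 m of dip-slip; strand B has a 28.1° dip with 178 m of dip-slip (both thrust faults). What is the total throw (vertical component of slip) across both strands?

88.7 m

throw_A = 8.81 × sin(33.3°) = 4.837 m
throw_B = 178 × sin(28.1°) = 83.84 m
total = 4.837 + 83.84 = 88.7 m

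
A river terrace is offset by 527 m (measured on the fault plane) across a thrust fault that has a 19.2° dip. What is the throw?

173 m

throw = dip-slip × sin(dip) = 527 m × sin(19.2°) = 173 m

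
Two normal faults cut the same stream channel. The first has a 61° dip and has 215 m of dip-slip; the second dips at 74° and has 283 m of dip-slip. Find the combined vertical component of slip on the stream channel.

throw_A = 215 × sin(61°) = 188 m
throw_B = 283 × sin(74°) = 272 m
total = 188 + 272 = 460 m

460 m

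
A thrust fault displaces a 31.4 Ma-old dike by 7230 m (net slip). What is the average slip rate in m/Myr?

230 m/Myr

rate = 7230 m / 31.4 Ma = 0.000230 m/yr = 230 m/Myr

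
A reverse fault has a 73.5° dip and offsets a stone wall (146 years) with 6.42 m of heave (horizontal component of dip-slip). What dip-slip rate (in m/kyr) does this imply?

dip-slip = heave / cos(dip) = 6.42 m / cos(73.5°) = 22.60 m
rate = 22.60 m / 146 years = 0.155 m/yr = 155 m/kyr

155 m/kyr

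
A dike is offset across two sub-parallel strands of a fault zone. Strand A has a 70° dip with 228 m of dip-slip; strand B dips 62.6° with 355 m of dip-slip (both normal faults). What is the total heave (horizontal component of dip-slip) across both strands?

241 m

heave_A = 228 × cos(70°) = 77.98 m
heave_B = 355 × cos(62.6°) = 163.4 m
total = 77.98 + 163.4 = 241 m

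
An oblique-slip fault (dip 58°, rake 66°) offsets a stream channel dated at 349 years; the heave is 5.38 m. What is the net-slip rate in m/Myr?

31800 m/Myr

dip-slip = heave / cos(dip) = 5.38 / cos(58°) = 10.15 m
net slip = dip-slip / sin(rake) = 10.15 / sin(66°) = 11.11 m
rate = 11.11 m / 349 years = 0.0318 m/yr = 31800 m/Myr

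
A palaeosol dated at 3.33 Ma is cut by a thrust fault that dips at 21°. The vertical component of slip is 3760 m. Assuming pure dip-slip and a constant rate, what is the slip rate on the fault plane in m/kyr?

dip-slip = throw / sin(dip) = 3760 m / sin(21°) = 10490 m
rate = 10490 m / 3.33 Ma = 0.00315 m/yr = 3.15 m/kyr

3.15 m/kyr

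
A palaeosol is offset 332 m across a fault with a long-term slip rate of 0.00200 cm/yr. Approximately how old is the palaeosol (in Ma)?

16.6 Ma

age = offset / rate = 332 m / (0.00200 cm/yr) = 1.66e+07 yr = 16.6 Ma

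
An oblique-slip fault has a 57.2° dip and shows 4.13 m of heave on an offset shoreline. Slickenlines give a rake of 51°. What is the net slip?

9.81 m

dip-slip = heave / cos(dip) = 4.13 / cos(57.2°) = 7.624 m
net slip = dip-slip / sin(rake) = 7.624 / sin(51°) = 9.81 m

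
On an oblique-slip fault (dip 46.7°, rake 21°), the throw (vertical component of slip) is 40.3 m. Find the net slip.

dip-slip = throw / sin(dip) = 40.3 / sin(46.7°) = 55.37 m
net slip = dip-slip / sin(rake) = 55.37 / sin(21°) = 155 m

155 m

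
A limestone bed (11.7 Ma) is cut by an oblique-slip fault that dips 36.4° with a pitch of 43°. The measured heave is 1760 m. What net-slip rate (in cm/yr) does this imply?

dip-slip = heave / cos(dip) = 1760 / cos(36.4°) = 2187 m
net slip = dip-slip / sin(rake) = 2187 / sin(43°) = 3206 m
rate = 3206 m / 11.7 Ma = 0.000274 m/yr = 0.0274 cm/yr

0.0274 cm/yr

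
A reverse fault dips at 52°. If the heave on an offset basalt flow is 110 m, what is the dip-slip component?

179 m

dip-slip = heave / cos(dip) = 110 / cos(52°) = 179 m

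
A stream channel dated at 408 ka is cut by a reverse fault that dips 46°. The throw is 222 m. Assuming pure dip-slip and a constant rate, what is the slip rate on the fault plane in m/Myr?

dip-slip = throw / sin(dip) = 222 m / sin(46°) = 308.6 m
rate = 308.6 m / 408 ka = 0.000756 m/yr = 756 m/Myr

756 m/Myr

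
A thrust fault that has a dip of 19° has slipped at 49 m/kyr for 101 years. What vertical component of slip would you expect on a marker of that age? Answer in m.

1.61 m

dip-slip = rate × time = 49 m/kyr × 101 years = 4.949 m
throw = dip-slip × sin(dip) = 4.949 × sin(19°) = 1.61 m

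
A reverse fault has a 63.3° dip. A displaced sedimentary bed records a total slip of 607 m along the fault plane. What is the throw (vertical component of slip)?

throw = dip-slip × sin(dip) = 607 m × sin(63.3°) = 542 m

542 m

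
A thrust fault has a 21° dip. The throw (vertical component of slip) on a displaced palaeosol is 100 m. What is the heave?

261 m

heave = throw / tan(dip) = 100 / tan(21°) = 261 m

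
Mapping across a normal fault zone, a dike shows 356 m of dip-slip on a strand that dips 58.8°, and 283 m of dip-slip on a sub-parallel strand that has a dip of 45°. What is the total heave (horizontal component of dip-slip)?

heave_A = 356 × cos(58.8°) = 184.4 m
heave_B = 283 × cos(45°) = 200.1 m
total = 184.4 + 200.1 = 385 m

385 m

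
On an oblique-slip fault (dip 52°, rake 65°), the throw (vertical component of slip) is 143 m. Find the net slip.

200 m

dip-slip = throw / sin(dip) = 143 / sin(52°) = 181.5 m
net slip = dip-slip / sin(rake) = 181.5 / sin(65°) = 200 m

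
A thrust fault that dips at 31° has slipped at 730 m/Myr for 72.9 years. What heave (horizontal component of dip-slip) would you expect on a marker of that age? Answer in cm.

4.56 cm

dip-slip = rate × time = 730 m/Myr × 72.9 years = 0.05322 m
heave = dip-slip × cos(dip) = 0.05322 × cos(31°) = 0.0456 m = 4.56 cm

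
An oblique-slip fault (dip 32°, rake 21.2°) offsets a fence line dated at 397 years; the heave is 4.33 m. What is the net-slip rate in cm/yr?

dip-slip = heave / cos(dip) = 4.33 / cos(32°) = 5.106 m
net slip = dip-slip / sin(rake) = 5.106 / sin(21.2°) = 14.12 m
rate = 14.12 m / 397 years = 0.0356 m/yr = 3.56 cm/yr

3.56 cm/yr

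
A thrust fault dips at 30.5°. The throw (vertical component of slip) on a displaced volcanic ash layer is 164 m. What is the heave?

heave = throw / tan(dip) = 164 / tan(30.5°) = 278 m

278 m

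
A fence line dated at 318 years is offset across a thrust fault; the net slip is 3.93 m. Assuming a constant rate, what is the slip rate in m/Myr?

rate = 3.93 m / 318 years = 0.0124 m/yr = 12400 m/Myr

12400 m/Myr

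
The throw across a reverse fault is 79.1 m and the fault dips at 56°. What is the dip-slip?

dip-slip = throw / sin(dip) = 79.1 / sin(56°) = 95.4 m

95.4 m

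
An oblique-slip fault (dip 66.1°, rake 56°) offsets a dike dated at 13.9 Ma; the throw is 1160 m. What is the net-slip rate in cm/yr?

dip-slip = throw / sin(dip) = 1160 / sin(66.1°) = 1269 m
net slip = dip-slip / sin(rake) = 1269 / sin(56°) = 1530 m
rate = 1530 m / 13.9 Ma = 0.000110 m/yr = 0.0110 cm/yr

0.0110 cm/yr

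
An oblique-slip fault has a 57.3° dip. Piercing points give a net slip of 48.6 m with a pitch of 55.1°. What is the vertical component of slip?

dip-slip = net slip × sin(rake) = 48.6 m × sin(55.1°) = 39.86 m
throw = dip-slip × sin(dip) = 39.86 × sin(57.3°) = 33.5 m

33.5 m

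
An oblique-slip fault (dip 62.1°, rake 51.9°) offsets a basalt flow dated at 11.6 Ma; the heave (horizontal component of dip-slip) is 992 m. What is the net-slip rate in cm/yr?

dip-slip = heave / cos(dip) = 992 / cos(62.1°) = 2120 m
net slip = dip-slip / sin(rake) = 2120 / sin(51.9°) = 2694 m
rate = 2694 m / 11.6 Ma = 0.000232 m/yr = 0.0232 cm/yr

0.0232 cm/yr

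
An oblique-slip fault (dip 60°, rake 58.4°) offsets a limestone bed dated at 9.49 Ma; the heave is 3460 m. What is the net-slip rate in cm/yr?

dip-slip = heave / cos(dip) = 3460 / cos(60°) = 6920 m
net slip = dip-slip / sin(rake) = 6920 / sin(58.4°) = 8125 m
rate = 8125 m / 9.49 Ma = 0.000856 m/yr = 0.0856 cm/yr

0.0856 cm/yr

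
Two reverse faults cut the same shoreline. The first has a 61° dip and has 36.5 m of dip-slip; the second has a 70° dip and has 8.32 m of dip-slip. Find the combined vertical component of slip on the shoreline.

throw_A = 36.5 × sin(61°) = 31.92 m
throw_B = 8.32 × sin(70°) = 7.818 m
total = 31.92 + 7.818 = 39.7 m

39.7 m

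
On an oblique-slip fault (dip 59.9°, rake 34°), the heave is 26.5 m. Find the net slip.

dip-slip = heave / cos(dip) = 26.5 / cos(59.9°) = 52.84 m
net slip = dip-slip / sin(rake) = 52.84 / sin(34°) = 94.5 m

94.5 m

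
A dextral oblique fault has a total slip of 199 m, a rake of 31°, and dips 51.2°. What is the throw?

79.9 m

dip-slip = net slip × sin(rake) = 199 m × sin(31°) = 102.5 m
throw = dip-slip × sin(dip) = 102.5 × sin(51.2°) = 79.9 m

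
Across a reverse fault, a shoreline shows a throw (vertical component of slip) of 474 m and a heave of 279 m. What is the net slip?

net slip = √(throw² + heave²) = √(474² + 279²) = 550 m

550 m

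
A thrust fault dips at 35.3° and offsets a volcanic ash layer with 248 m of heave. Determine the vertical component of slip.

throw = heave × tan(dip) = 248 × tan(35.3°) = 176 m

176 m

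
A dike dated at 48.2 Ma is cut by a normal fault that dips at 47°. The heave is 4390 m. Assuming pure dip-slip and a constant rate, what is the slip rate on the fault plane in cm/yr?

dip-slip = heave / cos(dip) = 4390 m / cos(47°) = 6437 m
rate = 6437 m / 48.2 Ma = 0.000134 m/yr = 0.0134 cm/yr

0.0134 cm/yr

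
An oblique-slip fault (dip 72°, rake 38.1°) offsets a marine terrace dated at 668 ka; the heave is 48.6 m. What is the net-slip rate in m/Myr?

382 m/Myr

dip-slip = heave / cos(dip) = 48.6 / cos(72°) = 157.3 m
net slip = dip-slip / sin(rake) = 157.3 / sin(38.1°) = 254.9 m
rate = 254.9 m / 668 ka = 0.000382 m/yr = 382 m/Myr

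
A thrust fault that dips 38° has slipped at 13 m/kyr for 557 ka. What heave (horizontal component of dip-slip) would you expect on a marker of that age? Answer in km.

dip-slip = rate × time = 13 m/kyr × 557 ka = 7241 m
heave = dip-slip × cos(dip) = 7241 × cos(38°) = 5710 m = 5.71 km

5.71 km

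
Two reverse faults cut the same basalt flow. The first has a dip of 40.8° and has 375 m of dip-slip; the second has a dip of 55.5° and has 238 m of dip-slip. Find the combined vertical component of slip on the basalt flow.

throw_A = 375 × sin(40.8°) = 245 m
throw_B = 238 × sin(55.5°) = 196.1 m
total = 245 + 196.1 = 441 m

441 m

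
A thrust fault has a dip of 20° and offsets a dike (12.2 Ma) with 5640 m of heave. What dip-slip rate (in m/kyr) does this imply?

dip-slip = heave / cos(dip) = 5640 m / cos(20°) = 6002 m
rate = 6002 m / 12.2 Ma = 0.000492 m/yr = 0.492 m/kyr

0.492 m/kyr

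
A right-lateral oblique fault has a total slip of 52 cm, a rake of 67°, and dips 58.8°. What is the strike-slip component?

20.3 cm

strike-slip = net slip × cos(rake) = 52 cm × cos(67°) = 20.3 cm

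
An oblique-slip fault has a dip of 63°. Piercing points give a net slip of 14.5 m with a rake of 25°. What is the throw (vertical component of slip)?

5.46 m

dip-slip = net slip × sin(rake) = 14.5 m × sin(25°) = 6.128 m
throw = dip-slip × sin(dip) = 6.128 × sin(63°) = 5.46 m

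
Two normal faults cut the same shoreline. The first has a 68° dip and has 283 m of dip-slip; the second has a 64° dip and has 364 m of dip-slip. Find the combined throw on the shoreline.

throw_A = 283 × sin(68°) = 262.4 m
throw_B = 364 × sin(64°) = 327.2 m
total = 262.4 + 327.2 = 590 m

590 m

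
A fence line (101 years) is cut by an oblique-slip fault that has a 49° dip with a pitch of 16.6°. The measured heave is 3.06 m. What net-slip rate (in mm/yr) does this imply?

162 mm/yr

dip-slip = heave / cos(dip) = 3.06 / cos(49°) = 4.664 m
net slip = dip-slip / sin(rake) = 4.664 / sin(16.6°) = 16.33 m
rate = 16.33 m / 101 years = 0.162 m/yr = 162 mm/yr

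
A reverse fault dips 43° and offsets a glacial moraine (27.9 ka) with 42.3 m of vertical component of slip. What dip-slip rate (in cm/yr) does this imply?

dip-slip = throw / sin(dip) = 42.3 m / sin(43°) = 62.02 m
rate = 62.02 m / 27.9 ka = 0.00222 m/yr = 0.222 cm/yr

0.222 cm/yr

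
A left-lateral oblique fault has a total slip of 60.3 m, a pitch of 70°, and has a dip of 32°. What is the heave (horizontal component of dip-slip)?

48.1 m

dip-slip = net slip × sin(rake) = 60.3 m × sin(70°) = 56.66 m
heave = dip-slip × cos(dip) = 56.66 × cos(32°) = 48.1 m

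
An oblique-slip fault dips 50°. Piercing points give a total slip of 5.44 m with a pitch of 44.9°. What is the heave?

2.47 m

dip-slip = net slip × sin(rake) = 5.44 m × sin(44.9°) = 3.840 m
heave = dip-slip × cos(dip) = 3.840 × cos(50°) = 2.47 m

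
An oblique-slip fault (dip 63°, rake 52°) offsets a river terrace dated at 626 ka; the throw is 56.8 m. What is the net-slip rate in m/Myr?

dip-slip = throw / sin(dip) = 56.8 / sin(63°) = 63.75 m
net slip = dip-slip / sin(rake) = 63.75 / sin(52°) = 80.90 m
rate = 80.90 m / 626 ka = 0.000129 m/yr = 129 m/Myr

129 m/Myr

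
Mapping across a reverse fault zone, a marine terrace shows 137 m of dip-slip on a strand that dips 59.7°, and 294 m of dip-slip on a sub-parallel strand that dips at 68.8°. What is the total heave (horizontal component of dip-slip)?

175 m

heave_A = 137 × cos(59.7°) = 69.12 m
heave_B = 294 × cos(68.8°) = 106.3 m
total = 69.12 + 106.3 = 175 m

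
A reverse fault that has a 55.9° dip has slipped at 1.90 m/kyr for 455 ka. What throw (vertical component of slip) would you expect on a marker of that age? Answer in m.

dip-slip = rate × time = 1.90 m/kyr × 455 ka = 864.5 m
throw = dip-slip × sin(dip) = 864.5 × sin(55.9°) = 716 m

716 m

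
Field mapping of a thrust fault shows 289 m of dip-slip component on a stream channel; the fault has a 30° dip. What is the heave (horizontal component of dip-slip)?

250 m

heave = dip-slip × cos(dip) = 289 m × cos(30°) = 250 m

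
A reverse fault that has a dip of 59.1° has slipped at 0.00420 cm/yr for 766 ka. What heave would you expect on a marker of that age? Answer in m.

16.5 m

dip-slip = rate × time = 0.00420 cm/yr × 766 ka = 32.17 m
heave = dip-slip × cos(dip) = 32.17 × cos(59.1°) = 16.5 m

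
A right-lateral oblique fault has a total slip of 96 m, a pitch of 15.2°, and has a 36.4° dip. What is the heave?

dip-slip = net slip × sin(rake) = 96 m × sin(15.2°) = 25.17 m
heave = dip-slip × cos(dip) = 25.17 × cos(36.4°) = 20.3 m

20.3 m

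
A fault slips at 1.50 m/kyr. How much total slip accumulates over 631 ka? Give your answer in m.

946 m

slip = rate × time = 1.50 m/kyr × 631 ka = 946 m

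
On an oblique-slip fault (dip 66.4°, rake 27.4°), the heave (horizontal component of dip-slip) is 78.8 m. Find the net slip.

428 m

dip-slip = heave / cos(dip) = 78.8 / cos(66.4°) = 196.8 m
net slip = dip-slip / sin(rake) = 196.8 / sin(27.4°) = 428 m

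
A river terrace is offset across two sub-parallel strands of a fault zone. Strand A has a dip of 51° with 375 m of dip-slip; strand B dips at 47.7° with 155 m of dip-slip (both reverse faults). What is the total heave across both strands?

340 m

heave_A = 375 × cos(51°) = 236 m
heave_B = 155 × cos(47.7°) = 104.3 m
total = 236 + 104.3 = 340 m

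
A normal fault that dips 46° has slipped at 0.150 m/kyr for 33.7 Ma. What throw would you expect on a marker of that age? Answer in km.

3.64 km

dip-slip = rate × time = 0.150 m/kyr × 33.7 Ma = 5055 m
throw = dip-slip × sin(dip) = 5055 × sin(46°) = 3640 m = 3.64 km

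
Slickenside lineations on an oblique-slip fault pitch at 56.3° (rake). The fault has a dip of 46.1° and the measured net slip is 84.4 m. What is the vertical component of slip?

dip-slip = net slip × sin(rake) = 84.4 m × sin(56.3°) = 70.22 m
throw = dip-slip × sin(dip) = 70.22 × sin(46.1°) = 50.6 m

50.6 m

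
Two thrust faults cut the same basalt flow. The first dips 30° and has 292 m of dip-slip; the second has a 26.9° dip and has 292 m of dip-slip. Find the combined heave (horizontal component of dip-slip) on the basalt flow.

513 m

heave_A = 292 × cos(30°) = 252.9 m
heave_B = 292 × cos(26.9°) = 260.4 m
total = 252.9 + 260.4 = 513 m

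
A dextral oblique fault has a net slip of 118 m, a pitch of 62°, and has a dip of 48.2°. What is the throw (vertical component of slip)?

77.7 m

dip-slip = net slip × sin(rake) = 118 m × sin(62°) = 104.2 m
throw = dip-slip × sin(dip) = 104.2 × sin(48.2°) = 77.7 m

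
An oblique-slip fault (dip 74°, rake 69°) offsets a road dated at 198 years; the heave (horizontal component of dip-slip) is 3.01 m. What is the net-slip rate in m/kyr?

dip-slip = heave / cos(dip) = 3.01 / cos(74°) = 10.92 m
net slip = dip-slip / sin(rake) = 10.92 / sin(69°) = 11.70 m
rate = 11.70 m / 198 years = 0.0591 m/yr = 59.1 m/kyr

59.1 m/kyr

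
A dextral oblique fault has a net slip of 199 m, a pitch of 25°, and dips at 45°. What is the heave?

dip-slip = net slip × sin(rake) = 199 m × sin(25°) = 84.10 m
heave = dip-slip × cos(dip) = 84.10 × cos(45°) = 59.5 m

59.5 m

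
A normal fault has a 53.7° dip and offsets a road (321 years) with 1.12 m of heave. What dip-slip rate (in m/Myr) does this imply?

dip-slip = heave / cos(dip) = 1.12 m / cos(53.7°) = 1.892 m
rate = 1.892 m / 321 years = 0.00589 m/yr = 5890 m/Myr

5890 m/Myr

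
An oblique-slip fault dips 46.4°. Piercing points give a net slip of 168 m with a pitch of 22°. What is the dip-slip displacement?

dip-slip = net slip × sin(rake) = 168 m × sin(22°) = 62.9 m

62.9 m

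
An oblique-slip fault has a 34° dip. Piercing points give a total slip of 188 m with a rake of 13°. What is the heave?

dip-slip = net slip × sin(rake) = 188 m × sin(13°) = 42.29 m
heave = dip-slip × cos(dip) = 42.29 × cos(34°) = 35.1 m

35.1 m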